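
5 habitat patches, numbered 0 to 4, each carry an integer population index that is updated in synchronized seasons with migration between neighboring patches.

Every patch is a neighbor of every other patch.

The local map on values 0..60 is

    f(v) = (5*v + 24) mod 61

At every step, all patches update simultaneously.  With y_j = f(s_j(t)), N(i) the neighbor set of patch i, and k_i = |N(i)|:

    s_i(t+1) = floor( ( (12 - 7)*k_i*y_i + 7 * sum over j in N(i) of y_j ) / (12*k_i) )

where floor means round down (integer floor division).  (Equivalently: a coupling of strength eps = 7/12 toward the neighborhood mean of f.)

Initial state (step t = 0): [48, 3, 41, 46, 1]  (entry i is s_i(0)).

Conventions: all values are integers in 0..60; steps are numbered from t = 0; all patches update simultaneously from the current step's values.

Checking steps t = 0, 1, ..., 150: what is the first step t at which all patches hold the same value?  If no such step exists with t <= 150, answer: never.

Answer: 28
Key observation: Synchronization is absorbing here: once all patches are equal they stay equal, and step 28 is the first all-equal step.

Derivation:
t=0: [48, 3, 41, 46, 1]  (not all equal)
t=1: [26, 31, 33, 23, 28]  (not all equal)
t=2: [31, 37, 24, 27, 33]  (not all equal)
t=3: [37, 28, 27, 31, 23]  (not all equal)
t=4: [33, 37, 36, 41, 30]  (not all equal)
t=5: [23, 29, 27, 34, 36]  (not all equal)
t=6: [24, 32, 29, 22, 25]  (not all equal)
t=7: [21, 16, 28, 19, 23]  (not all equal)
t=8: [26, 36, 35, 40, 28]  (not all equal)
t=9: [30, 27, 26, 33, 33]  (not all equal)
t=10: [33, 29, 28, 21, 21]  (not all equal)
t=11: [17, 28, 27, 17, 17]  (not all equal)
t=12: [45, 43, 42, 45, 45]  (not all equal)
t=13: [19, 32, 31, 19, 19]  (not all equal)
t=14: [49, 34, 49, 49, 49]  (not all equal)
t=15: [22, 19, 22, 22, 22]  (not all equal)
t=16: [18, 31, 18, 18, 18]  (not all equal)
t=17: [53, 54, 53, 53, 53]  (not all equal)
t=18: [45, 47, 45, 45, 45]  (not all equal)
t=19: [6, 9, 6, 6, 6]  (not all equal)
t=20: [47, 34, 47, 47, 47]  (not all equal)
t=21: [14, 13, 14, 14, 14]  (not all equal)
t=22: [32, 30, 32, 32, 32]  (not all equal)
t=23: [8, 22, 8, 8, 8]  (not all equal)
t=24: [4, 6, 4, 4, 4]  (not all equal)
t=25: [45, 48, 45, 45, 45]  (not all equal)
t=26: [7, 11, 7, 7, 7]  (not all equal)
t=27: [53, 41, 53, 53, 53]  (not all equal)
t=28: [45, 45, 45, 45, 45]  (all equal)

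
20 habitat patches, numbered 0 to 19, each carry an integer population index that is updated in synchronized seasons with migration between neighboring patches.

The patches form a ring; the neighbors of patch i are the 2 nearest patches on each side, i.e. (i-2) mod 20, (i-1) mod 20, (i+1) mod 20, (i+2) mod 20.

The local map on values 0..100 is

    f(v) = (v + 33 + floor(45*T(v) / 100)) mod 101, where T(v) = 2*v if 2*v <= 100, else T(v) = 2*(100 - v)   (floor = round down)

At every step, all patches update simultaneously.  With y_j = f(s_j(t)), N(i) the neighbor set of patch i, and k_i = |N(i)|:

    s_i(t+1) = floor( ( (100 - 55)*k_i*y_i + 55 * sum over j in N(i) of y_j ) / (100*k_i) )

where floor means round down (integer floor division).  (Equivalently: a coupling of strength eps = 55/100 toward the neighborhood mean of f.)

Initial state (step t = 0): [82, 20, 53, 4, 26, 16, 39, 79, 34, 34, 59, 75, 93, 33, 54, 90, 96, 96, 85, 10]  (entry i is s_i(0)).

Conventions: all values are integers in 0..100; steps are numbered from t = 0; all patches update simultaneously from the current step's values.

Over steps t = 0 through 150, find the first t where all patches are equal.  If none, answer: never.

Answer: 16
Key observation: Synchronization is absorbing here: once all patches are equal they stay equal, and step 16 is the first all-equal step.

Derivation:
t=0: [82, 20, 53, 4, 26, 16, 39, 79, 34, 34, 59, 75, 93, 33, 54, 90, 96, 96, 85, 10]  (not all equal)
t=1: [38, 52, 42, 51, 55, 49, 39, 49, 65, 68, 47, 47, 38, 58, 38, 39, 30, 33, 33, 45]  (not all equal)
t=2: [22, 20, 16, 24, 21, 22, 17, 23, 23, 25, 20, 20, 11, 16, 19, 32, 68, 71, 71, 38]  (not all equal)
t=3: [56, 62, 68, 73, 70, 73, 70, 74, 74, 76, 70, 68, 61, 67, 63, 67, 42, 34, 31, 29]  (not all equal)
t=4: [44, 36, 28, 28, 28, 29, 29, 29, 29, 28, 28, 28, 28, 28, 25, 35, 38, 73, 71, 73]  (not all equal)
t=5: [26, 29, 64, 74, 86, 87, 87, 87, 87, 86, 86, 86, 85, 86, 73, 71, 34, 35, 23, 23]  (not all equal)
t=6: [73, 69, 44, 37, 29, 29, 30, 30, 30, 30, 30, 30, 29, 29, 38, 48, 75, 82, 82, 81]  (not all equal)
t=7: [27, 23, 26, 31, 66, 76, 89, 89, 90, 90, 89, 89, 77, 67, 33, 31, 25, 28, 29, 29]  (not all equal)
t=8: [83, 81, 75, 70, 44, 37, 29, 30, 30, 30, 30, 29, 38, 46, 74, 80, 85, 86, 86, 85]  (not all equal)
t=9: [29, 29, 27, 23, 27, 31, 66, 77, 89, 89, 77, 67, 32, 29, 24, 28, 29, 30, 30, 30]  (not all equal)
t=10: [88, 86, 84, 81, 76, 70, 44, 37, 29, 29, 37, 45, 72, 78, 83, 86, 86, 89, 89, 89]  (not all equal)
t=11: [30, 30, 29, 29, 27, 23, 27, 31, 54, 54, 31, 28, 23, 27, 29, 29, 30, 30, 30, 30]  (not all equal)
t=12: [89, 89, 88, 86, 84, 81, 76, 70, 52, 52, 70, 76, 82, 84, 86, 88, 89, 89, 90, 90]  (not all equal)
t=13: [30, 30, 30, 30, 29, 29, 29, 28, 27, 27, 28, 29, 29, 29, 30, 30, 30, 30, 30, 30]  (not all equal)
t=14: [90, 90, 89, 89, 88, 88, 87, 86, 85, 85, 86, 87, 88, 88, 89, 89, 90, 90, 90, 90]  (not all equal)
t=15: [30, 30, 30, 30, 30, 30, 30, 30, 30, 30, 30, 30, 30, 30, 30, 30, 30, 30, 31, 31]  (not all equal)
t=16: [90, 90, 90, 90, 90, 90, 90, 90, 90, 90, 90, 90, 90, 90, 90, 90, 90, 90, 90, 90]  (all equal)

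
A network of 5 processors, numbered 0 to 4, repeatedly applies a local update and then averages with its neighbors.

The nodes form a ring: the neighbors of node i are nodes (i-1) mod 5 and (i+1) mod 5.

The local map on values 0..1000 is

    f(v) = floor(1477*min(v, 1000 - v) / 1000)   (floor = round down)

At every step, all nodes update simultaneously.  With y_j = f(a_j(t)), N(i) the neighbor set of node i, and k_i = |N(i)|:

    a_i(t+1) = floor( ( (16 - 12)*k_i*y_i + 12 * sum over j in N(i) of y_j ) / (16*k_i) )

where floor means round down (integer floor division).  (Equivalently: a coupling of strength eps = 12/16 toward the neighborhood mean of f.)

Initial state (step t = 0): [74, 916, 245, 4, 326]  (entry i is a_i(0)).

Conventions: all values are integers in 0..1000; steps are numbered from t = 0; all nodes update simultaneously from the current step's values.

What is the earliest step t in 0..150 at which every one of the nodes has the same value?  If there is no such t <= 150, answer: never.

Answer: 18
Key observation: Synchronization is absorbing here: once all nodes are equal they stay equal, and step 18 is the first all-equal step.

Derivation:
t=0: [74, 916, 245, 4, 326]  (not all equal)
t=1: [254, 207, 138, 317, 163]  (not all equal)
t=2: [298, 293, 340, 283, 376]  (not all equal)
t=3: [480, 461, 443, 500, 460]  (not all equal)
t=4: [686, 680, 695, 684, 712]  (not all equal)
t=5: [452, 460, 464, 444, 454]  (not all equal)
t=6: [672, 676, 671, 671, 663]  (not all equal)
t=7: [486, 482, 482, 489, 487]  (not all equal)
t=8: [715, 713, 715, 716, 719]  (not all equal)
t=9: [419, 420, 420, 417, 418]  (not all equal)
t=10: [618, 619, 618, 617, 616]  (not all equal)
t=11: [564, 563, 563, 565, 565]  (not all equal)
t=12: [643, 644, 643, 643, 642]  (not all equal)
t=13: [526, 526, 526, 527, 527]  (not all equal)
t=14: [699, 700, 699, 698, 698]  (not all equal)
t=15: [444, 443, 444, 445, 445]  (not all equal)
t=16: [655, 654, 655, 656, 656]  (not all equal)
t=17: [509, 509, 509, 508, 508]  (not all equal)
t=18: [725, 725, 725, 725, 725]  (all equal)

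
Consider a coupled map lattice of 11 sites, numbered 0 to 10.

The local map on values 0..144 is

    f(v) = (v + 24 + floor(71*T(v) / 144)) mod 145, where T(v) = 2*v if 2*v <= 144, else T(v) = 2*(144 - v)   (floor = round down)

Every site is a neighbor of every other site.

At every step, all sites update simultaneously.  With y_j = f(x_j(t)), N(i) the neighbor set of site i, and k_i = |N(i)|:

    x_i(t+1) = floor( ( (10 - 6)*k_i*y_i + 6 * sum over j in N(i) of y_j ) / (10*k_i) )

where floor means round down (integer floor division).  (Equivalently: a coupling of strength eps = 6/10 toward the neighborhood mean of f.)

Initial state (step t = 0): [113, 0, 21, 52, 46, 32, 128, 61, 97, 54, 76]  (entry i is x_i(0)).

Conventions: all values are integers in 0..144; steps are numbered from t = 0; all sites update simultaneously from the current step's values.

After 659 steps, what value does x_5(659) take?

Simulating step by step:
t=0: [113, 0, 21, 52, 46, 32, 128, 61, 97, 54, 76]
t=1: [45, 46, 60, 81, 77, 67, 45, 38, 45, 82, 45]
t=2: [91, 92, 101, 60, 60, 57, 91, 86, 91, 60, 91]
t=3: [50, 50, 50, 91, 91, 89, 50, 50, 50, 91, 50]
t=4: [98, 98, 98, 64, 64, 64, 98, 98, 98, 64, 98]
t=5: [18, 18, 18, 12, 12, 12, 18, 18, 18, 12, 18]
t=6: [56, 56, 56, 52, 52, 52, 56, 56, 56, 52, 56]
t=7: [133, 133, 133, 130, 130, 130, 133, 133, 133, 130, 133]
t=8: [22, 22, 22, 22, 22, 22, 22, 22, 22, 22, 22]
t=9: [67, 67, 67, 67, 67, 67, 67, 67, 67, 67, 67]
t=10: [12, 12, 12, 12, 12, 12, 12, 12, 12, 12, 12]
t=11: [47, 47, 47, 47, 47, 47, 47, 47, 47, 47, 47]
t=12: [117, 117, 117, 117, 117, 117, 117, 117, 117, 117, 117]
t=13: [22, 22, 22, 22, 22, 22, 22, 22, 22, 22, 22]

Answer: x_5(659) = 67
Key observation: The state at step 8, [22, 22, 22, 22, 22, 22, 22, 22, 22, 22, 22], reappears at step 13: the system is in a cycle of period 5 from step 8 on.  Therefore the state at step 659 equals the state at step 8 + ((659 - 8) mod 5) = 9, which is [67, 67, 67, 67, 67, 67, 67, 67, 67, 67, 67].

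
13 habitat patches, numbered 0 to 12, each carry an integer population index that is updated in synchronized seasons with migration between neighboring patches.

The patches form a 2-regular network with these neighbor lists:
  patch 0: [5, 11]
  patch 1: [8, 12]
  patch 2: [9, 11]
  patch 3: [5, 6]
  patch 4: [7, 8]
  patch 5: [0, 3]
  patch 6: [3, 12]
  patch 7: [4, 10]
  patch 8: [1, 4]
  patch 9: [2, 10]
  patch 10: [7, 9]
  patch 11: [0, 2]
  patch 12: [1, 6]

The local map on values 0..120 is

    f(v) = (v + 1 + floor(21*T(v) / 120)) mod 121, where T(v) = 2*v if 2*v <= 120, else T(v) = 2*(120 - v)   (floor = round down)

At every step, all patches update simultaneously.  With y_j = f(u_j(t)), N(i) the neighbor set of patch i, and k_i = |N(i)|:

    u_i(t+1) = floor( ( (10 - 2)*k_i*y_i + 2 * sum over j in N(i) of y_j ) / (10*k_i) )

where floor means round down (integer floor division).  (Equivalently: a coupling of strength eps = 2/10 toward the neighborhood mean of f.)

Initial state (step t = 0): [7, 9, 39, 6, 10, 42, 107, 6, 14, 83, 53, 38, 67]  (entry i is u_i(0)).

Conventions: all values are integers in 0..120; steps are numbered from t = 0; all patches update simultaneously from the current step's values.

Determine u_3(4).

Answer: u_3(4) = 87

Derivation:
t=0: [7, 9, 39, 6, 10, 42, 107, 6, 14, 83, 53, 38, 67]
t=1: [18, 20, 57, 24, 14, 47, 99, 15, 17, 89, 68, 47, 81]
t=2: [32, 34, 78, 43, 19, 57, 98, 27, 23, 96, 81, 61, 89]
t=3: [51, 50, 93, 65, 27, 71, 100, 41, 32, 102, 90, 79, 95]
t=4: [73, 69, 102, 87, 39, 86, 105, 58, 45, 107, 97, 92, 100]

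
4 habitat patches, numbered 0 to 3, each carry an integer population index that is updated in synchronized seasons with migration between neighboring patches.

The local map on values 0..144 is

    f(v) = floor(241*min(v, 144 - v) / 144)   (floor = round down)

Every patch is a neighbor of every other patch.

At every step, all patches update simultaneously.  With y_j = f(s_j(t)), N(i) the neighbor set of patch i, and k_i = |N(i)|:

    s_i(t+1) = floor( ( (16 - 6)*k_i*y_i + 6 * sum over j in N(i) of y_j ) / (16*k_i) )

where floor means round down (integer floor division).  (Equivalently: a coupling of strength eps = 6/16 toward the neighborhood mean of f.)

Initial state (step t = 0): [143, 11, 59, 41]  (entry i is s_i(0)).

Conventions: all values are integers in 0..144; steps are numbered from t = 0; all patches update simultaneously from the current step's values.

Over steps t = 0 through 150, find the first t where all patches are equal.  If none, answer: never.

Answer: never
Key observation: The state at step 15 reappears at step 20 — the system is in a cycle of period 5 from step 15 on.  No step 0..20 is synchronized, and the cycle repeats forever, so no step up to 150 (or ever) has all patches equal.

Derivation:
t=0: [143, 11, 59, 41]  (not all equal)
t=1: [23, 32, 72, 57]  (not all equal)
t=2: [57, 64, 98, 85]  (not all equal)
t=3: [94, 100, 85, 96]  (not all equal)
t=4: [83, 78, 90, 81]  (not all equal)
t=5: [101, 105, 95, 103]  (not all equal)
t=6: [71, 68, 76, 69]  (not all equal)
t=7: [116, 113, 113, 114]  (not all equal)
t=8: [47, 50, 50, 49]  (not all equal)
t=9: [79, 82, 82, 81]  (not all equal)
t=10: [106, 103, 103, 104]  (not all equal)
t=11: [64, 67, 67, 66]  (not all equal)
t=12: [108, 111, 111, 110]  (not all equal)
t=13: [58, 55, 55, 56]  (not all equal)
t=14: [95, 92, 92, 93]  (not all equal)
t=15: [83, 86, 86, 85]  (not all equal)
t=16: [100, 97, 97, 98]  (not all equal)
t=17: [74, 77, 77, 76]  (not all equal)
t=18: [115, 112, 112, 113]  (not all equal)
t=19: [49, 52, 52, 51]  (not all equal)
t=20: [83, 86, 86, 85]  (not all equal)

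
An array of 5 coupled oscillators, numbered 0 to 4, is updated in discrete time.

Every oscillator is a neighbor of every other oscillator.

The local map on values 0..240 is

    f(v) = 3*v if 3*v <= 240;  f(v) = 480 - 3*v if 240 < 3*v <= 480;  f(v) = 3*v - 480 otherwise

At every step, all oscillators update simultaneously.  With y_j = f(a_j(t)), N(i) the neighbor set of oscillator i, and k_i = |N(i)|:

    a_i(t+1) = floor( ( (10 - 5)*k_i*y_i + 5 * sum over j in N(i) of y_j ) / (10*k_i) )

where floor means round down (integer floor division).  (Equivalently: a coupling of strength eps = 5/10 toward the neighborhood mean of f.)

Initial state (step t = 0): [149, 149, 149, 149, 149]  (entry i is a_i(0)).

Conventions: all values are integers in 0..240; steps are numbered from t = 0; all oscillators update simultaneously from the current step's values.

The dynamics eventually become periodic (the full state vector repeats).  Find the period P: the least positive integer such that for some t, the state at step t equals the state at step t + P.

Answer: 8
Key observation: The state at step 1, [33, 33, 33, 33, 33], reappears at step 9 — and no state repeats earlier — so the cycle the system enters has period 8.

Derivation:
t=0: [149, 149, 149, 149, 149]
t=1: [33, 33, 33, 33, 33]
t=2: [99, 99, 99, 99, 99]
t=3: [183, 183, 183, 183, 183]
t=4: [69, 69, 69, 69, 69]
t=5: [207, 207, 207, 207, 207]
t=6: [141, 141, 141, 141, 141]
t=7: [57, 57, 57, 57, 57]
t=8: [171, 171, 171, 171, 171]
t=9: [33, 33, 33, 33, 33]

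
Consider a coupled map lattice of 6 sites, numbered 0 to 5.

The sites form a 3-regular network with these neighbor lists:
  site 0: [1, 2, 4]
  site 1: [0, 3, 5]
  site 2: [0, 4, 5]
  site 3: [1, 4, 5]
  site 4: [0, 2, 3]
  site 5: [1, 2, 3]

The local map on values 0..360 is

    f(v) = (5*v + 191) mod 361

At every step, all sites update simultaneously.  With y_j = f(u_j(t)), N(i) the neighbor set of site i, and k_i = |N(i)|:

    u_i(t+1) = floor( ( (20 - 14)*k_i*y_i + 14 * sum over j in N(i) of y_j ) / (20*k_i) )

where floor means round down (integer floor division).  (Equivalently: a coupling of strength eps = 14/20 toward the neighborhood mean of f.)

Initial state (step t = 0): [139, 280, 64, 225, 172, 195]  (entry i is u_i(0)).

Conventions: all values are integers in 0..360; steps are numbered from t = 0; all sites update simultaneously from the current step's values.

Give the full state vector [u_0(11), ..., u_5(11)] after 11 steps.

Simulating step by step:
t=0: [139, 280, 64, 225, 172, 195]
t=1: [195, 156, 179, 200, 226, 148]
t=2: [139, 168, 124, 194, 116, 146]
t=3: [153, 195, 122, 153, 91, 170]
t=4: [174, 208, 219, 230, 213, 188]
t=5: [223, 194, 191, 163, 238, 156]
t=6: [169, 199, 198, 231, 222, 173]
t=7: [191, 243, 231, 231, 222, 208]
t=8: [206, 207, 179, 239, 202, 242]
t=9: [103, 220, 134, 226, 139, 200]
t=10: [222, 223, 185, 183, 217, 168]
t=11: [170, 195, 177, 176, 121, 157]

Answer: [170, 195, 177, 176, 121, 157]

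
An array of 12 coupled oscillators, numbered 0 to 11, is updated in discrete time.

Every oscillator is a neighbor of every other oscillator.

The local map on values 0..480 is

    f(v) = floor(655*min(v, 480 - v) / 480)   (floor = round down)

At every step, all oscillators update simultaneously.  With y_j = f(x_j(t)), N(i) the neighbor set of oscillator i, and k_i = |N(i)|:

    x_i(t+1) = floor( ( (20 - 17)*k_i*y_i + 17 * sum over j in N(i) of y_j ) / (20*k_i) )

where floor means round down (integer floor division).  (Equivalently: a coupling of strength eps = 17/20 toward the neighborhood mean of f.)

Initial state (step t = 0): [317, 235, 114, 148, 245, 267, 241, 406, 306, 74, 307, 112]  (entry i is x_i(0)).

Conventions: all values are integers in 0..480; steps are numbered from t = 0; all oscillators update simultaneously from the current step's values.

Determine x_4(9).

Simulating step by step:
t=0: [317, 235, 114, 148, 245, 267, 241, 406, 306, 74, 307, 112]
t=1: [221, 228, 216, 220, 228, 226, 229, 212, 222, 212, 222, 216]
t=2: [301, 301, 300, 301, 301, 301, 301, 300, 301, 300, 301, 300]
t=3: [244, 244, 244, 244, 244, 244, 244, 244, 244, 244, 244, 244]
t=4: [322, 322, 322, 322, 322, 322, 322, 322, 322, 322, 322, 322]
t=5: [215, 215, 215, 215, 215, 215, 215, 215, 215, 215, 215, 215]
t=6: [293, 293, 293, 293, 293, 293, 293, 293, 293, 293, 293, 293]
t=7: [255, 255, 255, 255, 255, 255, 255, 255, 255, 255, 255, 255]
t=8: [307, 307, 307, 307, 307, 307, 307, 307, 307, 307, 307, 307]
t=9: [236, 236, 236, 236, 236, 236, 236, 236, 236, 236, 236, 236]

Answer: x_4(9) = 236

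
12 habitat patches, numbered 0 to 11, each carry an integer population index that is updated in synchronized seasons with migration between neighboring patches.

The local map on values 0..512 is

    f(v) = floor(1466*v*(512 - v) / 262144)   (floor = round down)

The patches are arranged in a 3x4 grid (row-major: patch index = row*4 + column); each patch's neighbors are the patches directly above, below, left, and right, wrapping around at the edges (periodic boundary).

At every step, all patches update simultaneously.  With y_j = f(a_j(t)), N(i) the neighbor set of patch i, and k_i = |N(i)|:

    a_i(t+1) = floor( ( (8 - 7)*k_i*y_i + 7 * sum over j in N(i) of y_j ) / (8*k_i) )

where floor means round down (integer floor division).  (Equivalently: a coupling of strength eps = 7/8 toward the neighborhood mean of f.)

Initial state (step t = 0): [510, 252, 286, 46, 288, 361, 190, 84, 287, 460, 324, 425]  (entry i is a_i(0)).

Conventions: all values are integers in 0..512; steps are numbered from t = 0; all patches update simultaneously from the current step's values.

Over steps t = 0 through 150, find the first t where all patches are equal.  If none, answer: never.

Answer: 5
Key observation: Synchronization is absorbing here: once all patches are equal they stay equal, and step 5 is the first all-equal step.

Derivation:
t=0: [510, 252, 286, 46, 288, 361, 190, 84, 287, 460, 324, 425]  (not all equal)
t=1: [264, 221, 300, 183, 235, 300, 306, 249, 199, 316, 270, 249]  (not all equal)
t=2: [353, 355, 353, 359, 359, 355, 359, 355, 358, 355, 356, 355]  (not all equal)
t=3: [308, 311, 309, 311, 310, 309, 310, 308, 310, 310, 310, 309]  (not all equal)
t=4: [349, 350, 349, 350, 350, 349, 350, 349, 350, 349, 350, 350]  (not all equal)
t=5: [317, 317, 317, 317, 317, 317, 317, 317, 317, 317, 317, 317]  (all equal)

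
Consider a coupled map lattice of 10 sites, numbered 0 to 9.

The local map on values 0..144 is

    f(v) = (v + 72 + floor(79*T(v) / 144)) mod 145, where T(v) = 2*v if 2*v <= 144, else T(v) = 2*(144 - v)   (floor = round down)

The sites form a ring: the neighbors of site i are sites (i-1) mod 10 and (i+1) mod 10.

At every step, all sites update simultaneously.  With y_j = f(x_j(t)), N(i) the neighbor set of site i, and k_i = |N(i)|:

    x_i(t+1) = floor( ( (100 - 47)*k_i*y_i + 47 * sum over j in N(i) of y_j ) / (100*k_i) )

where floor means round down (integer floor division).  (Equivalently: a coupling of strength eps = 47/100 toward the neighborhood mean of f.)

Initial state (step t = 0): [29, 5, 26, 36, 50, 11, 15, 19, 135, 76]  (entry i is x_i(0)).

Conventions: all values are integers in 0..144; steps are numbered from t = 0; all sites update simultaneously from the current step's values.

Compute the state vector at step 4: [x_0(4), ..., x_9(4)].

Answer: [76, 73, 73, 74, 74, 75, 75, 76, 77, 77]

Derivation:
t=0: [29, 5, 26, 36, 50, 11, 15, 19, 135, 76]
t=1: [107, 104, 86, 37, 39, 81, 103, 99, 81, 88]
t=2: [74, 74, 58, 21, 23, 60, 74, 75, 76, 75]
t=3: [77, 70, 70, 100, 103, 73, 71, 77, 77, 77]
t=4: [76, 73, 73, 74, 74, 75, 75, 76, 77, 77]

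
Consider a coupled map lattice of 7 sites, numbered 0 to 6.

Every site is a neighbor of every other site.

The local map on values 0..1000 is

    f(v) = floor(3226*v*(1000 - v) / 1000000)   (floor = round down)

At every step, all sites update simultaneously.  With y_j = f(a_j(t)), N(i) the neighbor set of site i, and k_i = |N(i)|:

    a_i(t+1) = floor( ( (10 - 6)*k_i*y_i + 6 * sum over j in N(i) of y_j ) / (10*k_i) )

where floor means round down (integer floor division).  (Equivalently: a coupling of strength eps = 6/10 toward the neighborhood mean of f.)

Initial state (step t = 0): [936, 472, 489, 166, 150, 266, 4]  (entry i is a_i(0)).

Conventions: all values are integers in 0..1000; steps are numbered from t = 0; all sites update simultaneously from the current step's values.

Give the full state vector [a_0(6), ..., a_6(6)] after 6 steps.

Simulating step by step:
t=0: [936, 472, 489, 166, 150, 266, 4]
t=1: [387, 570, 571, 463, 453, 518, 333]
t=2: [776, 783, 783, 787, 786, 788, 761]
t=3: [554, 550, 550, 548, 548, 547, 562]
t=4: [797, 797, 797, 798, 798, 798, 796]
t=5: [520, 520, 520, 520, 520, 520, 521]
t=6: [805, 805, 805, 805, 805, 805, 805]

Answer: [805, 805, 805, 805, 805, 805, 805]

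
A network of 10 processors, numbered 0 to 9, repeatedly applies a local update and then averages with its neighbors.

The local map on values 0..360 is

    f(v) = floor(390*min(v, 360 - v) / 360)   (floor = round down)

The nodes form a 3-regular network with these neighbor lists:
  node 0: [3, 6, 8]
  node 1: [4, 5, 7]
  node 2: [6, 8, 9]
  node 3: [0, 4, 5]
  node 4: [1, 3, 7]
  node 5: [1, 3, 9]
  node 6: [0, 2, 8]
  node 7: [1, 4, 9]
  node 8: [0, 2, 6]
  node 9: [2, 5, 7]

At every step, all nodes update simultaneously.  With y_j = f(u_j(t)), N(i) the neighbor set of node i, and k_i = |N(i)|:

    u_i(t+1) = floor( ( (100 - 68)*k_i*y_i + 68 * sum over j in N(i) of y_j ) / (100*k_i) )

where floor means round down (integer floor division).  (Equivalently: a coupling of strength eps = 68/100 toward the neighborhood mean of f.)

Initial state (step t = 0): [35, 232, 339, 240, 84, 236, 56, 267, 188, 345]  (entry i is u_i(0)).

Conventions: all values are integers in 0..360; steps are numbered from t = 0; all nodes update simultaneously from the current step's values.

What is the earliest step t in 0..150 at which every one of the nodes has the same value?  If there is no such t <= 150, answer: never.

Answer: never
Key observation: The state at step 19 reappears at step 21 — the system is in a cycle of period 2 from step 19 on.  No step 0..21 is synchronized, and the cycle repeats forever, so no step up to 150 (or ever) has all nodes equal.

Derivation:
t=0: [35, 232, 339, 240, 84, 236, 56, 267, 188, 345]  (not all equal)
t=1: [97, 117, 66, 100, 112, 107, 74, 87, 86, 63]  (not all equal)
t=2: [97, 115, 77, 111, 113, 105, 86, 101, 87, 85]  (not all equal)
t=3: [103, 117, 89, 115, 119, 112, 93, 111, 93, 98]  (not all equal)
t=4: [108, 123, 100, 121, 124, 119, 101, 120, 101, 110]  (not all equal)
t=5: [116, 131, 110, 127, 132, 127, 110, 129, 110, 121]  (not all equal)
t=6: [125, 140, 121, 135, 140, 136, 120, 138, 120, 131]  (not all equal)
t=7: [135, 149, 132, 144, 149, 146, 131, 148, 131, 141]  (not all equal)
t=8: [146, 160, 144, 155, 159, 156, 142, 158, 142, 153]  (not all equal)
t=9: [157, 171, 156, 166, 170, 168, 154, 170, 154, 165]  (not all equal)
t=10: [170, 183, 169, 178, 183, 181, 167, 182, 167, 178]  (not all equal)
t=11: [184, 191, 183, 190, 191, 192, 181, 191, 181, 190]  (not all equal)
t=12: [190, 182, 190, 184, 183, 183, 191, 183, 191, 184]  (not all equal)
t=13: [184, 191, 184, 189, 191, 190, 183, 191, 183, 189]  (not all equal)
t=14: [189, 183, 189, 185, 183, 184, 190, 183, 190, 185]  (not all equal)
t=15: [185, 190, 185, 188, 190, 189, 184, 190, 184, 188]  (not all equal)
t=16: [188, 184, 188, 186, 184, 185, 189, 184, 189, 186]  (not all equal)
t=17: [186, 189, 186, 188, 189, 188, 185, 189, 185, 188]  (not all equal)
t=18: [188, 185, 188, 186, 185, 185, 188, 185, 188, 186]  (not all equal)
t=19: [186, 189, 186, 188, 188, 188, 186, 188, 186, 188]  (not all equal)
t=20: [187, 185, 187, 186, 185, 185, 188, 185, 188, 186]  (not all equal)
t=21: [186, 189, 186, 188, 188, 188, 186, 188, 186, 188]  (not all equal)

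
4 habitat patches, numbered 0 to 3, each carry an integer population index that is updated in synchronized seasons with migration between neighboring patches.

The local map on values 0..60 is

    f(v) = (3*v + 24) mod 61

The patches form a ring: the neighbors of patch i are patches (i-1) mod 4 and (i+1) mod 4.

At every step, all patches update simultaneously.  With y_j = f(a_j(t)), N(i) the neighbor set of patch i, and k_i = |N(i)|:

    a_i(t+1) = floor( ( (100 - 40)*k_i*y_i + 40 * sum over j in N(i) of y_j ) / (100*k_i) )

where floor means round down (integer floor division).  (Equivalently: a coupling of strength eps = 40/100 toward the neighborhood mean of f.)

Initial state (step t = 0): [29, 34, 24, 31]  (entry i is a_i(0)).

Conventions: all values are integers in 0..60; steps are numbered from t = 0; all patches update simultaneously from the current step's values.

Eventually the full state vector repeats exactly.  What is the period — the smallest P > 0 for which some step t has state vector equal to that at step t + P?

Simulating step by step:
t=0: [29, 34, 24, 31]
t=1: [42, 19, 33, 50]
t=2: [31, 17, 15, 37]
t=3: [39, 21, 10, 20]
t=4: [21, 30, 42, 28]
t=5: [35, 42, 36, 39]
t=6: [13, 20, 15, 14]
t=7: [6, 15, 10, 5]
t=8: [34, 24, 41, 42]
t=9: [15, 26, 27, 22]
t=10: [18, 35, 40, 27]
t=11: [20, 12, 23, 34]
t=12: [26, 47, 32, 13]
t=13: [33, 45, 44, 21]
t=14: [13, 29, 33, 22]
t=15: [17, 30, 16, 18]
t=16: [22, 36, 20, 15]
t=17: [21, 16, 17, 15]
t=18: [19, 14, 12, 12]
t=19: [25, 19, 49, 52]
t=20: [38, 29, 45, 52]
t=21: [31, 40, 43, 45]
t=22: [45, 30, 30, 39]
t=23: [36, 49, 46, 29]
t=24: [25, 39, 43, 40]
t=25: [31, 25, 26, 27]
t=26: [50, 42, 41, 45]
t=27: [44, 32, 28, 37]
t=28: [34, 51, 42, 24]
t=29: [20, 39, 34, 27]
t=30: [26, 16, 15, 31]
t=31: [38, 16, 18, 43]
t=32: [18, 13, 18, 25]
t=33: [18, 8, 18, 29]
t=34: [29, 35, 29, 36]
t=35: [33, 24, 33, 26]
t=36: [15, 21, 15, 25]
t=37: [17, 18, 17, 26]
t=38: [20, 15, 20, 30]
t=39: [26, 14, 26, 41]
t=40: [30, 19, 30, 31]
t=41: [47, 33, 47, 54]
t=42: [26, 17, 26, 19]
t=43: [31, 24, 31, 28]
t=44: [50, 43, 50, 50]
t=45: [47, 39, 47, 52]
t=46: [41, 28, 41, 52]
t=47: [36, 38, 36, 44]
t=48: [16, 13, 16, 24]
t=49: [14, 5, 14, 25]
t=50: [18, 25, 18, 24]
t=51: [24, 29, 24, 27]
t=52: [39, 44, 39, 40]
t=53: [22, 28, 22, 20]
t=54: [31, 39, 31, 25]
t=55: [45, 33, 45, 45]
t=56: [29, 15, 29, 37]
t=57: [34, 24, 34, 27]
t=58: [18, 22, 18, 28]
t=59: [25, 24, 25, 35]
t=60: [31, 36, 31, 19]
t=61: [39, 28, 39, 34]
t=62: [21, 35, 21, 10]
t=63: [27, 14, 27, 42]
t=64: [33, 20, 33, 34]
t=65: [6, 14, 6, 2]
t=66: [32, 19, 32, 34]
t=67: [40, 35, 40, 26]
t=68: [22, 13, 22, 33]
t=69: [18, 12, 18, 12]
t=70: [34, 42, 34, 42]
t=71: [13, 18, 13, 18]
t=72: [8, 11, 8, 11]
t=73: [51, 53, 51, 53]
t=74: [33, 22, 33, 22]
t=75: [12, 17, 12, 17]
t=76: [41, 32, 41, 32]
t=77: [38, 45, 38, 45]
t=78: [24, 28, 24, 28]
t=79: [39, 42, 39, 42]
t=80: [22, 24, 22, 24]
t=81: [31, 32, 31, 32]
t=82: [57, 57, 57, 57]
t=83: [12, 12, 12, 12]
t=84: [60, 60, 60, 60]
t=85: [21, 21, 21, 21]
t=86: [26, 26, 26, 26]
t=87: [41, 41, 41, 41]
t=88: [25, 25, 25, 25]
t=89: [38, 38, 38, 38]
t=90: [16, 16, 16, 16]
t=91: [11, 11, 11, 11]
t=92: [57, 57, 57, 57]

Answer: 10
Key observation: The state at step 82, [57, 57, 57, 57], reappears at step 92 — and no state repeats earlier — so the cycle the system enters has period 10.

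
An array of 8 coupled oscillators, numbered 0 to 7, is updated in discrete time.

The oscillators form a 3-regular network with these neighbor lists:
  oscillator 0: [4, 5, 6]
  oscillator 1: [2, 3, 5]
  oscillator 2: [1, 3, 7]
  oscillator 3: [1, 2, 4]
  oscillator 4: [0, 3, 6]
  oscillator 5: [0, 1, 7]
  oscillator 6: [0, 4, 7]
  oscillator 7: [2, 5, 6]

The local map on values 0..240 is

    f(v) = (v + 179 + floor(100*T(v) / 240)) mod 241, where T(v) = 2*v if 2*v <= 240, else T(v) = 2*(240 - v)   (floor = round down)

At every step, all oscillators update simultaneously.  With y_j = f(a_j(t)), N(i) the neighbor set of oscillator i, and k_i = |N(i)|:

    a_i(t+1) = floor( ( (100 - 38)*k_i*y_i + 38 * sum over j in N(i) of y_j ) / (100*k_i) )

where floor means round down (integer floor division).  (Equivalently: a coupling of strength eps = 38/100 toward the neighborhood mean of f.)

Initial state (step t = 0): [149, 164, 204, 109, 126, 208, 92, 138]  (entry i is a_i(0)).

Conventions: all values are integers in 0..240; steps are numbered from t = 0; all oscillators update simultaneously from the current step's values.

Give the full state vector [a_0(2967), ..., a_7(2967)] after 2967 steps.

Answer: [165, 165, 165, 165, 165, 165, 165, 165]
Key observation: The state at step 4, [165, 165, 165, 165, 165, 165, 165, 165], reappears at step 5: the system is in a cycle of period 1 from step 4 on.  Therefore the state at step 2967 equals the state at step 4 + ((2967 - 4) mod 1) = 4, which is [165, 165, 165, 165, 165, 165, 165, 165].

Derivation:
t=0: [149, 164, 204, 109, 126, 208, 92, 138]
t=1: [155, 163, 165, 147, 149, 168, 126, 156]
t=2: [162, 164, 164, 162, 161, 165, 160, 163]
t=3: [164, 165, 165, 164, 164, 165, 164, 164]
t=4: [165, 165, 165, 165, 165, 165, 165, 165]
t=5: [165, 165, 165, 165, 165, 165, 165, 165]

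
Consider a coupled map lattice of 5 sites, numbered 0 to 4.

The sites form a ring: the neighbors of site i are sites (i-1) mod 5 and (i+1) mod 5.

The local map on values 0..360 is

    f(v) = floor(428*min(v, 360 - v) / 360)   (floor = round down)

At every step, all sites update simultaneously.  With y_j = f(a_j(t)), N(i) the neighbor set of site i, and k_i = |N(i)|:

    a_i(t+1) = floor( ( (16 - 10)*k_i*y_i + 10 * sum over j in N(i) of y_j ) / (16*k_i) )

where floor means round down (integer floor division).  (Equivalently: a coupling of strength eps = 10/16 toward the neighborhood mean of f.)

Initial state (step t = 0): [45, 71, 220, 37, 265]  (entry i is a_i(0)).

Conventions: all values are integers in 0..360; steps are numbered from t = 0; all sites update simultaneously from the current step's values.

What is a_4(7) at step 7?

Simulating step by step:
t=0: [45, 71, 220, 37, 265]
t=1: [81, 99, 101, 103, 72]
t=2: [99, 111, 119, 109, 100]
t=3: [121, 129, 134, 129, 121]
t=4: [146, 151, 155, 151, 146]
t=5: [174, 178, 180, 178, 174]
t=6: [207, 210, 212, 210, 207]
t=7: [180, 178, 176, 178, 180]

Answer: a_4(7) = 180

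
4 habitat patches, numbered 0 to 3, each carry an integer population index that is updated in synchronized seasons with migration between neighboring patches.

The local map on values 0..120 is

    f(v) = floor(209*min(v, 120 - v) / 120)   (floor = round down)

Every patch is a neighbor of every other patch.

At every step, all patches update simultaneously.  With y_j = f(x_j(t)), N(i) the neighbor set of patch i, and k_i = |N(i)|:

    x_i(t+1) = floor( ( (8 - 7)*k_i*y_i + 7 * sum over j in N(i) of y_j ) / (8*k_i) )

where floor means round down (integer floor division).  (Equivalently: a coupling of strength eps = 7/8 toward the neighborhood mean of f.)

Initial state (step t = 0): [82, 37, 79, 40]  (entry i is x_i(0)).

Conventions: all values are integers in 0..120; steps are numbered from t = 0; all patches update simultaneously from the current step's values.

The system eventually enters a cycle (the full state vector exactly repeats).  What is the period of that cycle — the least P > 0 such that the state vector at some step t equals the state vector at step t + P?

Simulating step by step:
t=0: [82, 37, 79, 40]
t=1: [67, 68, 66, 67]
t=2: [92, 92, 91, 92]
t=3: [48, 48, 48, 48]
t=4: [83, 83, 83, 83]
t=5: [64, 64, 64, 64]
t=6: [97, 97, 97, 97]
t=7: [40, 40, 40, 40]
t=8: [69, 69, 69, 69]
t=9: [88, 88, 88, 88]
t=10: [55, 55, 55, 55]
t=11: [95, 95, 95, 95]
t=12: [43, 43, 43, 43]
t=13: [74, 74, 74, 74]
t=14: [80, 80, 80, 80]
t=15: [69, 69, 69, 69]

Answer: 7
Key observation: The state at step 8, [69, 69, 69, 69], reappears at step 15 — and no state repeats earlier — so the cycle the system enters has period 7.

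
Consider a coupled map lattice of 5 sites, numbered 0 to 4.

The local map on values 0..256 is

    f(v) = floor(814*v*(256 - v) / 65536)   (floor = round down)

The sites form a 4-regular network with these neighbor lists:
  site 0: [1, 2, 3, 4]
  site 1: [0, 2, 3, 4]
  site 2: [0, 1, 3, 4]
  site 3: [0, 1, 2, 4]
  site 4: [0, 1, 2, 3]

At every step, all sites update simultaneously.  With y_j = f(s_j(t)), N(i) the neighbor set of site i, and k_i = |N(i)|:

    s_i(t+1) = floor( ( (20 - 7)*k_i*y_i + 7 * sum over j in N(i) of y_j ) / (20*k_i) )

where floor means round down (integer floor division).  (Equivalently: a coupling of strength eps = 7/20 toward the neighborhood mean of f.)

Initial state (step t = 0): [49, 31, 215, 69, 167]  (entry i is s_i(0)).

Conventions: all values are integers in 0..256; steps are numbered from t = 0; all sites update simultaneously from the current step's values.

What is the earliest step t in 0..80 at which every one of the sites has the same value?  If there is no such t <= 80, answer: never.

Answer: 6
Key observation: Synchronization is absorbing here: once all sites are equal they stay equal, and step 6 is the first all-equal step.

Derivation:
t=0: [49, 31, 215, 69, 167]  (not all equal)
t=1: [128, 106, 119, 148, 161]  (not all equal)
t=2: [200, 197, 200, 197, 192]  (not all equal)
t=3: [141, 143, 141, 143, 148]  (not all equal)
t=4: [200, 200, 200, 200, 198]  (not all equal)
t=5: [139, 139, 139, 139, 140]  (not all equal)
t=6: [201, 201, 201, 201, 201]  (all equal)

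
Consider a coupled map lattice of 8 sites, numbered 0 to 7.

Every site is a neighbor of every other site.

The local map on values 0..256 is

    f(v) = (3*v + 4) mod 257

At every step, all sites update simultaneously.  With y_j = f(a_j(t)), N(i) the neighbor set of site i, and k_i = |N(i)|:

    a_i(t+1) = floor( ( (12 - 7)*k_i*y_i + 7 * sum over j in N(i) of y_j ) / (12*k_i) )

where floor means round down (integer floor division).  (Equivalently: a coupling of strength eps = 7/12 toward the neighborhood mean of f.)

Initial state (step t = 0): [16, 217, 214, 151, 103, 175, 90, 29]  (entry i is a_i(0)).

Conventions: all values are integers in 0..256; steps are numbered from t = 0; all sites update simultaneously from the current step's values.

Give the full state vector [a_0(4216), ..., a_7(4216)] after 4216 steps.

Answer: [158, 101, 98, 121, 160, 145, 146, 85]
Key observation: The state at step 7, [158, 101, 98, 121, 160, 145, 146, 85], reappears at step 8: the system is in a cycle of period 1 from step 7 on.  Therefore the state at step 4216 equals the state at step 7 + ((4216 - 7) mod 1) = 7, which is [158, 101, 98, 121, 160, 145, 146, 85].

Derivation:
t=0: [16, 217, 214, 151, 103, 175, 90, 29]
t=1: [76, 105, 102, 125, 77, 63, 64, 89]
t=2: [169, 112, 109, 132, 170, 156, 157, 96]
t=3: [169, 112, 109, 132, 85, 156, 157, 96]
t=4: [170, 113, 110, 133, 86, 157, 158, 97]
t=5: [65, 94, 91, 114, 67, 138, 139, 78]
t=6: [158, 101, 98, 121, 160, 145, 146, 171]
t=7: [158, 101, 98, 121, 160, 145, 146, 85]
t=8: [158, 101, 98, 121, 160, 145, 146, 85]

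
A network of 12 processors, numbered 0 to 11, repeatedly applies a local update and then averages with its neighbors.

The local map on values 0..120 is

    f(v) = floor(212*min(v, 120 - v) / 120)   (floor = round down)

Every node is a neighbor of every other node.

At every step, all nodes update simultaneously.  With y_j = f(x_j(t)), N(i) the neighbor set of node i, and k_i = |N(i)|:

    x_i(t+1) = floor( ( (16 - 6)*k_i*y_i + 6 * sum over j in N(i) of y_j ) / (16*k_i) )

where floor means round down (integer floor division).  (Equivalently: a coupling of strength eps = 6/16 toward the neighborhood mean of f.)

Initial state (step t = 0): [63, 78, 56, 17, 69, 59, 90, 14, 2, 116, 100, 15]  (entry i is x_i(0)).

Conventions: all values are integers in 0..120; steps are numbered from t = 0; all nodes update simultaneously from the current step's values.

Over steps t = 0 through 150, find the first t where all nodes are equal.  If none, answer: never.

Answer: never
Key observation: The state at step 31 reappears at step 35 — the system is in a cycle of period 4 from step 31 on.  No step 0..35 is synchronized, and the cycle repeats forever, so no step up to 150 (or ever) has all nodes equal.

Derivation:
t=0: [63, 78, 56, 17, 69, 59, 90, 14, 2, 116, 100, 15]  (not all equal)
t=1: [81, 65, 79, 39, 75, 83, 53, 36, 23, 26, 42, 37]  (not all equal)
t=2: [68, 85, 70, 68, 74, 66, 83, 65, 51, 54, 71, 66]  (not all equal)
t=3: [89, 71, 87, 89, 83, 91, 73, 92, 88, 91, 86, 91]  (not all equal)
t=4: [56, 75, 58, 56, 62, 54, 73, 53, 57, 54, 59, 54]  (not all equal)
t=5: [96, 85, 99, 96, 99, 95, 88, 93, 98, 95, 100, 95]  (not all equal)
t=6: [42, 54, 39, 42, 39, 43, 51, 45, 40, 43, 38, 43]  (not all equal)
t=7: [74, 87, 71, 74, 71, 75, 84, 77, 72, 75, 70, 75]  (not all equal)
t=8: [79, 66, 82, 79, 82, 78, 69, 76, 81, 78, 84, 78]  (not all equal)
t=9: [72, 86, 70, 72, 70, 74, 83, 75, 70, 74, 67, 74]  (not all equal)
t=10: [82, 68, 85, 82, 85, 81, 71, 79, 85, 81, 88, 81]  (not all equal)
t=11: [67, 81, 64, 67, 64, 68, 78, 70, 64, 68, 61, 68]  (not all equal)
t=12: [92, 77, 94, 92, 94, 90, 80, 89, 94, 90, 98, 90]  (not all equal)
t=13: [50, 65, 48, 50, 48, 52, 62, 53, 48, 52, 43, 52]  (not all equal)
t=14: [88, 93, 86, 88, 86, 90, 96, 91, 86, 90, 80, 90]  (not all equal)
t=15: [55, 50, 57, 55, 57, 53, 47, 52, 57, 53, 63, 53]  (not all equal)
t=16: [96, 90, 97, 96, 97, 93, 87, 92, 97, 93, 97, 93]  (not all equal)
t=17: [43, 49, 42, 43, 42, 46, 52, 47, 42, 46, 42, 46]  (not all equal)
t=18: [76, 83, 76, 76, 76, 80, 86, 81, 76, 80, 76, 80]  (not all equal)
t=19: [74, 67, 74, 74, 74, 70, 64, 69, 74, 70, 74, 70]  (not all equal)
t=20: [83, 90, 83, 83, 83, 87, 93, 88, 83, 87, 83, 87]  (not all equal)
t=21: [62, 55, 62, 62, 62, 58, 52, 57, 62, 58, 62, 58]  (not all equal)
t=22: [101, 98, 101, 101, 101, 101, 94, 100, 101, 101, 101, 101]  (not all equal)
t=23: [33, 36, 33, 33, 33, 33, 40, 34, 33, 33, 33, 33]  (not all equal)
t=24: [58, 61, 58, 58, 58, 58, 65, 59, 58, 58, 58, 58]  (not all equal)
t=25: [101, 103, 101, 101, 101, 101, 99, 103, 101, 101, 101, 101]  (not all equal)
t=26: [32, 31, 32, 32, 32, 32, 35, 31, 32, 32, 32, 32]  (not all equal)
t=27: [56, 54, 56, 56, 56, 56, 58, 54, 56, 56, 56, 56]  (not all equal)
t=28: [97, 96, 97, 97, 97, 97, 100, 96, 97, 97, 97, 97]  (not all equal)
t=29: [39, 41, 39, 39, 39, 39, 37, 41, 39, 39, 39, 39]  (not all equal)
t=30: [68, 70, 68, 68, 68, 68, 66, 70, 68, 68, 68, 68]  (not all equal)
t=31: [90, 89, 90, 90, 90, 90, 93, 89, 90, 90, 90, 90]  (not all equal)
t=32: [52, 53, 52, 52, 52, 52, 49, 53, 52, 52, 52, 52]  (not all equal)
t=33: [90, 92, 90, 90, 90, 90, 88, 92, 90, 90, 90, 90]  (not all equal)
t=34: [52, 50, 52, 52, 52, 52, 54, 50, 52, 52, 52, 52]  (not all equal)
t=35: [90, 89, 90, 90, 90, 90, 93, 89, 90, 90, 90, 90]  (not all equal)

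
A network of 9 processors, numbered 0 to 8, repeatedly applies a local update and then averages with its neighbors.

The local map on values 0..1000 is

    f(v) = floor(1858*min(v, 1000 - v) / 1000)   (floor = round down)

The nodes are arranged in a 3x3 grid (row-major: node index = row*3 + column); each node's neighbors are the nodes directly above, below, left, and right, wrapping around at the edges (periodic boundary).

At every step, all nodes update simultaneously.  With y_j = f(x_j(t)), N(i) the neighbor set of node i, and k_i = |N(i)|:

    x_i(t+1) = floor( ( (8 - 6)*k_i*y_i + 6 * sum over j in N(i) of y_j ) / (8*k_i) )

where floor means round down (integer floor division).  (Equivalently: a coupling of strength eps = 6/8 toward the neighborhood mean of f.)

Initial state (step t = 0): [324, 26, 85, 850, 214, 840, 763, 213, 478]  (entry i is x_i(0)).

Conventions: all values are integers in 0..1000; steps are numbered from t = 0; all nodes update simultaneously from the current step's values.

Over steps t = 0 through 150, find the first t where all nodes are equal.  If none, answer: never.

Answer: never
Key observation: The state at step 32 reappears at step 41 — the system is in a cycle of period 9 from step 32 on.  No step 0..41 is synchronized, and the cycle repeats forever, so no step up to 150 (or ever) has all nodes equal.

Derivation:
t=0: [324, 26, 85, 850, 214, 840, 763, 213, 478]  (not all equal)
t=1: [323, 302, 383, 394, 290, 396, 515, 431, 463]  (not all equal)
t=2: [694, 636, 694, 703, 664, 716, 786, 736, 805]  (not all equal)
t=3: [553, 590, 541, 534, 576, 526, 468, 508, 462]  (not all equal)
t=4: [835, 824, 837, 847, 838, 850, 867, 842, 873]  (not all equal)
t=5: [294, 306, 290, 283, 296, 279, 271, 281, 268]  (not all equal)
t=6: [536, 546, 533, 528, 537, 524, 517, 527, 514]  (not all equal)
t=7: [868, 860, 871, 875, 867, 878, 883, 876, 886]  (not all equal)
t=8: [239, 245, 236, 233, 239, 230, 226, 232, 223]  (not all equal)
t=9: [438, 443, 435, 433, 438, 430, 427, 432, 425]  (not all equal)
t=10: [808, 812, 806, 804, 808, 802, 799, 803, 797]  (not all equal)
t=11: [360, 356, 361, 363, 360, 364, 367, 364, 369]  (not all equal)
t=12: [670, 668, 671, 673, 670, 674, 677, 674, 678]  (not all equal)
t=13: [609, 611, 608, 607, 609, 606, 604, 606, 603]  (not all equal)
t=14: [728, 726, 728, 729, 728, 730, 732, 730, 733]  (not all equal)
t=15: [503, 505, 503, 502, 503, 501, 500, 501, 499]  (not all equal)
t=16: [923, 922, 923, 925, 924, 925, 926, 925, 926]  (not all equal)
t=17: [141, 142, 141, 139, 140, 139, 138, 139, 138]  (not all equal)
t=18: [259, 260, 259, 258, 259, 258, 257, 258, 257]  (not all equal)
t=19: [480, 481, 480, 479, 480, 479, 478, 479, 478]  (not all equal)
t=20: [890, 891, 890, 889, 890, 889, 888, 889, 888]  (not all equal)
t=21: [204, 203, 204, 205, 204, 205, 206, 205, 206]  (not all equal)
t=22: [379, 378, 379, 380, 379, 380, 380, 380, 380]  (not all equal)
t=23: [704, 703, 704, 705, 704, 705, 705, 704, 705]  (not all equal)
t=24: [549, 549, 549, 548, 549, 548, 548, 549, 548]  (not all equal)
t=25: [837, 837, 837, 838, 837, 838, 838, 837, 838]  (not all equal)
t=26: [301, 302, 301, 300, 301, 300, 300, 301, 300]  (not all equal)
t=27: [558, 559, 558, 557, 558, 557, 557, 558, 557]  (not all equal)
t=28: [821, 820, 821, 822, 821, 822, 822, 821, 822]  (not all equal)
t=29: [331, 332, 331, 330, 331, 330, 330, 331, 330]  (not all equal)
t=30: [614, 614, 614, 613, 614, 613, 613, 614, 613]  (not all equal)
t=31: [717, 717, 717, 718, 717, 718, 718, 717, 718]  (not all equal)
t=32: [524, 525, 524, 523, 524, 523, 523, 524, 523]  (not all equal)
t=33: [884, 883, 884, 885, 884, 885, 885, 884, 885]  (not all equal)
t=34: [214, 215, 214, 213, 214, 213, 213, 214, 213]  (not all equal)
t=35: [396, 397, 396, 395, 396, 395, 395, 396, 395]  (not all equal)
t=36: [734, 735, 734, 733, 734, 733, 733, 734, 733]  (not all equal)
t=37: [494, 493, 494, 495, 494, 495, 495, 494, 495]  (not all equal)
t=38: [917, 916, 917, 918, 917, 918, 918, 917, 918]  (not all equal)
t=39: [153, 154, 153, 152, 153, 152, 152, 153, 152]  (not all equal)
t=40: [283, 284, 283, 282, 283, 282, 282, 283, 282]  (not all equal)
t=41: [524, 525, 524, 523, 524, 523, 523, 524, 523]  (not all equal)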